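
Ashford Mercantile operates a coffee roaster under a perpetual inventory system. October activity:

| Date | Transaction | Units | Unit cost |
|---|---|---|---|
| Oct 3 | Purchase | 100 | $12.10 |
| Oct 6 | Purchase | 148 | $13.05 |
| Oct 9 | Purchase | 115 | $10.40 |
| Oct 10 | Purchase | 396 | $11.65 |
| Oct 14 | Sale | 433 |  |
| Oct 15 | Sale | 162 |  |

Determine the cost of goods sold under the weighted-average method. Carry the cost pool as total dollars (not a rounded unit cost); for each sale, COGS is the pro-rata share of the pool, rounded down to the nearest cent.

COGS = $7,016.76

After Oct 3: 100 on hand, pool $1,210.00 (≈ $12.1000 each)
After Oct 6: 248 on hand, pool $3,141.40 (≈ $12.6669 each)
After Oct 9: 363 on hand, pool $4,337.40 (≈ $11.9488 each)
After Oct 10: 759 on hand, pool $8,950.80 (≈ $11.7929 each)
Oct 14, sell 433: 433/759 × $8,950.80 → $5,106.31
Oct 15, sell 162: 162/326 × $3,844.49 → $1,910.45
Total COGS = $5,106.31 + $1,910.45 = $7,016.76
Ending inventory (cost pool remaining) = $1,934.04
Check: goods available $8,950.80 = COGS $7,016.76 + ending $1,934.04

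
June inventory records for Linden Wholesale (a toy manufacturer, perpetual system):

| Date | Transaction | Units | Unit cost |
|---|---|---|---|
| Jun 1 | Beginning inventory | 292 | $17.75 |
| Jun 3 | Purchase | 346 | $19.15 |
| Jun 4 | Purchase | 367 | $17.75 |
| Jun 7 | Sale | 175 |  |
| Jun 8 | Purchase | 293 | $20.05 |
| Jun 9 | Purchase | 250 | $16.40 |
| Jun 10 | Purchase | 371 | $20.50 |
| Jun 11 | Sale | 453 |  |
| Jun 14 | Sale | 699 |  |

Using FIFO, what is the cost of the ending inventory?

Jun 7, 175 sold [FIFO — oldest first]: 175 @ $17.75 = $3,106.25
Jun 11, 453 sold [FIFO — oldest first]: 117 @ $17.75 + 336 @ $19.15 = $8,511.15
Jun 14, 699 sold [FIFO — oldest first]: 10 @ $19.15 + 367 @ $17.75 + 293 @ $20.05 + 29 @ $16.40 = $13,056.00
Total COGS = $3,106.25 + $8,511.15 + $13,056.00 = $24,673.40
Ending inventory: 221 @ $16.40 + 371 @ $20.50 = $11,229.90
Check: goods available $35,903.30 = COGS $24,673.40 + ending $11,229.90

Ending inventory = $11,229.90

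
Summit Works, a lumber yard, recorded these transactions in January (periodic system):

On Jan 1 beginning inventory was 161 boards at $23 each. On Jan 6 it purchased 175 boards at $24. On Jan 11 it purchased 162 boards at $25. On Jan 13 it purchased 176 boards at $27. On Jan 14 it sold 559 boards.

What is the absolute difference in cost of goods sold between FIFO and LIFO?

FIFO COGS: 161 @ $23 + 175 @ $24 + 162 @ $25 + 61 @ $27 = $13,600
LIFO COGS: 176 @ $27 + 162 @ $25 + 175 @ $24 + 46 @ $23 = $14,060
Difference = |$13,600 − $14,060| = $460

$460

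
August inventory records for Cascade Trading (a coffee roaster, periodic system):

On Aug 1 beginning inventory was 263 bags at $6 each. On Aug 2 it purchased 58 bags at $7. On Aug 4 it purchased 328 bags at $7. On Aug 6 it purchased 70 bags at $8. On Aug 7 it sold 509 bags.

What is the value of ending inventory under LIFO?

Aug 7, 509 sold [LIFO — newest first]: 70 @ $8 + 328 @ $7 + 58 @ $7 + 53 @ $6 = $3,580
Ending inventory: 210 @ $6 = $1,260

Ending inventory = $1,260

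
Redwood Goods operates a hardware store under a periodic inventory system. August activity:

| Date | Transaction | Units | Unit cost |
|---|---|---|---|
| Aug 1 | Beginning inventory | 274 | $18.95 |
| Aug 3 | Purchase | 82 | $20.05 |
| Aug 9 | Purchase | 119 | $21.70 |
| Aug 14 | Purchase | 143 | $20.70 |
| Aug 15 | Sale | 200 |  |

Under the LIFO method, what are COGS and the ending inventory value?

Aug 15, 200 sold [LIFO — newest first]: 143 @ $20.70 + 57 @ $21.70 = $4,197.00
Ending inventory: 274 @ $18.95 + 82 @ $20.05 + 62 @ $21.70 = $8,181.80
Check: goods available $12,378.80 = COGS $4,197.00 + ending $8,181.80

COGS = $4,197.00; ending inventory = $8,181.80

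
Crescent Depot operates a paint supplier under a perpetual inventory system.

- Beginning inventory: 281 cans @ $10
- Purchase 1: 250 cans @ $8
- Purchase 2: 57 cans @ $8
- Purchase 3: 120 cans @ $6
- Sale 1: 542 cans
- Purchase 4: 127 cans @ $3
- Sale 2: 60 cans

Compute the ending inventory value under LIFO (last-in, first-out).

Sale 1 (542) [LIFO — newest first]: 120 @ $6 + 57 @ $8 + 250 @ $8 + 115 @ $10 = $4,326
Sale 2 (60) [LIFO — newest first]: 60 @ $3 = $180
Total COGS = $4,326 + $180 = $4,506
Ending inventory: 166 @ $10 + 67 @ $3 = $1,861
Check: goods available $6,367 = COGS $4,506 + ending $1,861

Ending inventory = $1,861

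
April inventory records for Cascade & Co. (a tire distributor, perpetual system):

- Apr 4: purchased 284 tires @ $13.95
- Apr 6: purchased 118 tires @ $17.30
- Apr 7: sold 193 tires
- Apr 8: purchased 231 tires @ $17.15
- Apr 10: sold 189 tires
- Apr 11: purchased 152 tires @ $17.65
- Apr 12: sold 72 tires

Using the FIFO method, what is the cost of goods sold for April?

Apr 7, 193 sold [FIFO — oldest first]: 193 @ $13.95 = $2,692.35
Apr 10, 189 sold [FIFO — oldest first]: 91 @ $13.95 + 98 @ $17.30 = $2,964.85
Apr 12, 72 sold [FIFO — oldest first]: 20 @ $17.30 + 52 @ $17.15 = $1,237.80
Total COGS = $2,692.35 + $2,964.85 + $1,237.80 = $6,895.00
Ending inventory: 179 @ $17.15 + 152 @ $17.65 = $5,752.65

COGS = $6,895.00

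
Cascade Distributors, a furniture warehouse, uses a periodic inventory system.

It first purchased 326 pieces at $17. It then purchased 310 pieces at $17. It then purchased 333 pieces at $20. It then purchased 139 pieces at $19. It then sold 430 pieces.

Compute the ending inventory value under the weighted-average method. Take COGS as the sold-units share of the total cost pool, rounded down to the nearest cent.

Ending inventory = $12,307.42

Sale 1, sell 430: 430/1108 × $20,113.00 → $7,805.58
Ending inventory (cost pool remaining) = $12,307.42
Check: goods available $20,113.00 = COGS $7,805.58 + ending $12,307.42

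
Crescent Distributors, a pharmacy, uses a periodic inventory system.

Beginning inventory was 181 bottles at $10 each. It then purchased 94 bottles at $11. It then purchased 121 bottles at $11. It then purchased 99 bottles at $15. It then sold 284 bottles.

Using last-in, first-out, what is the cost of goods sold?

COGS = $3,520

Sale 1 (284) [LIFO — newest first]: 99 @ $15 + 121 @ $11 + 64 @ $11 = $3,520
Ending inventory: 181 @ $10 + 30 @ $11 = $2,140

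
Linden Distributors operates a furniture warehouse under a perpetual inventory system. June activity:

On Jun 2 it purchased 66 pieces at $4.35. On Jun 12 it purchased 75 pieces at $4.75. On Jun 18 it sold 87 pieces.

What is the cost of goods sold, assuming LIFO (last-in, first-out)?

COGS = $408.45

Jun 18, 87 sold [LIFO — newest first]: 75 @ $4.75 + 12 @ $4.35 = $408.45
Ending inventory: 54 @ $4.35 = $234.90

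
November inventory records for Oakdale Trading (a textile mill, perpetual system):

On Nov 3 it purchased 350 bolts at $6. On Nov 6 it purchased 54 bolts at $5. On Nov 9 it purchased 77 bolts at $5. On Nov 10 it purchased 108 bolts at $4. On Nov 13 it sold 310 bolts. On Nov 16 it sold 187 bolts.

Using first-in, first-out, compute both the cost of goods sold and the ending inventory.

Nov 13, 310 sold [FIFO — oldest first]: 310 @ $6 = $1,860
Nov 16, 187 sold [FIFO — oldest first]: 40 @ $6 + 54 @ $5 + 77 @ $5 + 16 @ $4 = $959
Total COGS = $1,860 + $959 = $2,819
Ending inventory: 92 @ $4 = $368
Check: goods available $3,187 = COGS $2,819 + ending $368

COGS = $2,819; ending inventory = $368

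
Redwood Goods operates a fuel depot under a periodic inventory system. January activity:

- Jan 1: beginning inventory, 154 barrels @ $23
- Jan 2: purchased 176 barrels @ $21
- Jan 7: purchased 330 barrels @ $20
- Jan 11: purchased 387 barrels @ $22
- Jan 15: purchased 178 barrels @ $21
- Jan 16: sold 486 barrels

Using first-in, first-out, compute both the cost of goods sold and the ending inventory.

COGS = $10,358; ending inventory = $15,732

Jan 16, 486 sold [FIFO — oldest first]: 154 @ $23 + 176 @ $21 + 156 @ $20 = $10,358
Ending inventory: 174 @ $20 + 387 @ $22 + 178 @ $21 = $15,732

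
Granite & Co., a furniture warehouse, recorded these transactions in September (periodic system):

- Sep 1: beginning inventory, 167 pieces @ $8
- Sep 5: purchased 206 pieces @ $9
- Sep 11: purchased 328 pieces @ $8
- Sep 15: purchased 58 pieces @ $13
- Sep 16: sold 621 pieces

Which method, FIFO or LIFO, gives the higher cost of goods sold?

LIFO

FIFO COGS: 167 @ $8 + 206 @ $9 + 248 @ $8 = $5,174
LIFO COGS: 58 @ $13 + 328 @ $8 + 206 @ $9 + 29 @ $8 = $5,464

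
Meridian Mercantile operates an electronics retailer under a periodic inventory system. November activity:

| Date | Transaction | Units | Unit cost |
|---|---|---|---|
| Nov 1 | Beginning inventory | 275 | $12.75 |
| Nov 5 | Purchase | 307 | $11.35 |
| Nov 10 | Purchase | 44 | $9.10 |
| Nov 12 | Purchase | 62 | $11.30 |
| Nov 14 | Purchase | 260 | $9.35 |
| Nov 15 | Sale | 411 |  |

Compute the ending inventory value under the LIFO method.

Ending inventory = $6,479.95

Nov 15, 411 sold [LIFO — newest first]: 260 @ $9.35 + 62 @ $11.30 + 44 @ $9.10 + 45 @ $11.35 = $4,042.75
Ending inventory: 275 @ $12.75 + 262 @ $11.35 = $6,479.95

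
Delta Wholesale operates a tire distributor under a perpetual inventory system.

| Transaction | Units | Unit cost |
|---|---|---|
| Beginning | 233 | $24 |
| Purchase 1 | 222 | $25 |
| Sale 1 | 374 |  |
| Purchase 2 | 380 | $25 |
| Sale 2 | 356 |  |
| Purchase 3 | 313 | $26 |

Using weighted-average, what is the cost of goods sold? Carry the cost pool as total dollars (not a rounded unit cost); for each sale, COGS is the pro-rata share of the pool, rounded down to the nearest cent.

COGS = $18,026.44

After Beginning: 233 on hand, pool $5,592.00 (≈ $24.0000 each)
After Purchase 1: 455 on hand, pool $11,142.00 (≈ $24.4879 each)
Sale 1, sell 374: 374/455 × $11,142.00 → $9,158.47
After Purchase 2: 461 on hand, pool $11,483.53 (≈ $24.9100 each)
Sale 2, sell 356: 356/461 × $11,483.53 → $8,867.97
After Purchase 3: 418 on hand, pool $10,753.56 (≈ $25.7262 each)
Total COGS = $9,158.47 + $8,867.97 = $18,026.44
Ending inventory (cost pool remaining) = $10,753.56
Check: goods available $28,780.00 = COGS $18,026.44 + ending $10,753.56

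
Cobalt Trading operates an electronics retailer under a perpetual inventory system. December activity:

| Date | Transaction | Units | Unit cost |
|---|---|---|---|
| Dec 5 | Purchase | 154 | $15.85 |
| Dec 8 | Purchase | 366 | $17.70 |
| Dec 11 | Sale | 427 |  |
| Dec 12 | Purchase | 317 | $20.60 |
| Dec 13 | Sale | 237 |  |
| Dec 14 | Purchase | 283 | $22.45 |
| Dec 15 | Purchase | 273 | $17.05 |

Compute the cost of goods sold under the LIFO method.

COGS = $12,327.25

Dec 11, 427 sold [LIFO — newest first]: 366 @ $17.70 + 61 @ $15.85 = $7,445.05
Dec 13, 237 sold [LIFO — newest first]: 237 @ $20.60 = $4,882.20
Total COGS = $7,445.05 + $4,882.20 = $12,327.25
Ending inventory: 93 @ $15.85 + 80 @ $20.60 + 283 @ $22.45 + 273 @ $17.05 = $14,130.05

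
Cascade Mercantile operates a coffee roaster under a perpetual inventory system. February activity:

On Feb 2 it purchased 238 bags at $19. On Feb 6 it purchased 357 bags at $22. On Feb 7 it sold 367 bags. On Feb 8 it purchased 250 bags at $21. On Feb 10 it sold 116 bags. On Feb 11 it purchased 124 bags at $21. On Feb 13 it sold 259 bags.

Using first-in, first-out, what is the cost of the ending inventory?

Feb 7, 367 sold [FIFO — oldest first]: 238 @ $19 + 129 @ $22 = $7,360
Feb 10, 116 sold [FIFO — oldest first]: 116 @ $22 = $2,552
Feb 13, 259 sold [FIFO — oldest first]: 112 @ $22 + 147 @ $21 = $5,551
Total COGS = $7,360 + $2,552 + $5,551 = $15,463
Ending inventory: 103 @ $21 + 124 @ $21 = $4,767

Ending inventory = $4,767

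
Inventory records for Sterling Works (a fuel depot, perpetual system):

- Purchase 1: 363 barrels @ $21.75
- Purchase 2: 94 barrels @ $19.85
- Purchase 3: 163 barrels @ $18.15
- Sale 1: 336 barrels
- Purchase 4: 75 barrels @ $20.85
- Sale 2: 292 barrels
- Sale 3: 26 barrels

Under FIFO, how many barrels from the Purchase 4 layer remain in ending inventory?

Sale 1 (336) [FIFO — oldest first]: 336 @ $21.75 = $7,308.00
Sale 2 (292) [FIFO — oldest first]: 27 @ $21.75 + 94 @ $19.85 + 163 @ $18.15 + 8 @ $20.85 = $5,578.40
Sale 3 (26) [FIFO — oldest first]: 26 @ $20.85 = $542.10
Total COGS = $7,308.00 + $5,578.40 + $542.10 = $13,428.50
Ending inventory: 41 @ $20.85 = $854.85
Check: goods available $14,283.35 = COGS $13,428.50 + ending $854.85

41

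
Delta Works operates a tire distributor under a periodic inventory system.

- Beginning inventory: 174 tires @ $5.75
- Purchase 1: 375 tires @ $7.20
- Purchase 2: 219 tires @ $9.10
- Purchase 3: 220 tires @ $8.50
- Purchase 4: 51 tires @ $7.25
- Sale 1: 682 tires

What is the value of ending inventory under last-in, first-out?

Sale 1 (682) [LIFO — newest first]: 51 @ $7.25 + 220 @ $8.50 + 219 @ $9.10 + 192 @ $7.20 = $5,615.05
Ending inventory: 174 @ $5.75 + 183 @ $7.20 = $2,318.10

Ending inventory = $2,318.10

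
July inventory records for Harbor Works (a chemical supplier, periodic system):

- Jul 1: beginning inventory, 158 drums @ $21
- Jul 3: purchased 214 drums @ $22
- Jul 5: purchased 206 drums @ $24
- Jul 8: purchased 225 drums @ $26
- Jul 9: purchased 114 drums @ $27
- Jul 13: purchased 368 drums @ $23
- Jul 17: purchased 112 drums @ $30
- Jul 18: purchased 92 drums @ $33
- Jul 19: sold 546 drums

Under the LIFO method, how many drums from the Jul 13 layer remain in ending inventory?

Jul 19, 546 sold [LIFO — newest first]: 92 @ $33 + 112 @ $30 + 342 @ $23 = $14,262
Ending inventory: 158 @ $21 + 214 @ $22 + 206 @ $24 + 225 @ $26 + 114 @ $27 + 26 @ $23 = $22,496
Check: goods available $36,758 = COGS $14,262 + ending $22,496

26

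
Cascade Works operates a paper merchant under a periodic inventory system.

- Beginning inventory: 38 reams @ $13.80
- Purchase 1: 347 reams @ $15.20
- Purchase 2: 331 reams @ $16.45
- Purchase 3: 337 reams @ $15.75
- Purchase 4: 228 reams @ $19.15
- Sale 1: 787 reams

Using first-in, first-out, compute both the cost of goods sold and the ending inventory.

COGS = $12,362.00; ending inventory = $8,555.70

Sale 1 (787) [FIFO — oldest first]: 38 @ $13.80 + 347 @ $15.20 + 331 @ $16.45 + 71 @ $15.75 = $12,362.00
Ending inventory: 266 @ $15.75 + 228 @ $19.15 = $8,555.70
Check: goods available $20,917.70 = COGS $12,362.00 + ending $8,555.70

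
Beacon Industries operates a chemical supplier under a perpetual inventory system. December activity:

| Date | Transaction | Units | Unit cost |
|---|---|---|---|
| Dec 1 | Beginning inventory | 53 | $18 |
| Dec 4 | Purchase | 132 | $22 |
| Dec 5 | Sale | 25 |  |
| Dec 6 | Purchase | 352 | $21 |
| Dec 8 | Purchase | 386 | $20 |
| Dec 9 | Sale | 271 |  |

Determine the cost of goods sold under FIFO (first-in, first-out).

COGS = $6,189

Dec 5, 25 sold [FIFO — oldest first]: 25 @ $18 = $450
Dec 9, 271 sold [FIFO — oldest first]: 28 @ $18 + 132 @ $22 + 111 @ $21 = $5,739
Total COGS = $450 + $5,739 = $6,189
Ending inventory: 241 @ $21 + 386 @ $20 = $12,781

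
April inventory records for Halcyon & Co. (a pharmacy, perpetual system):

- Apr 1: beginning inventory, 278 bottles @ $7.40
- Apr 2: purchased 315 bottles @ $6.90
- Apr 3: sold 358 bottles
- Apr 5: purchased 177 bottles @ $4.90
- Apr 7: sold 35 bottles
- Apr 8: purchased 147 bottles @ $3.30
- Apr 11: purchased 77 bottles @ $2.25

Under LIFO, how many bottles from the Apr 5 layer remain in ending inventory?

142

Apr 3, 358 sold [LIFO — newest first]: 315 @ $6.90 + 43 @ $7.40 = $2,491.70
Apr 7, 35 sold [LIFO — newest first]: 35 @ $4.90 = $171.50
Total COGS = $2,491.70 + $171.50 = $2,663.20
Ending inventory: 235 @ $7.40 + 142 @ $4.90 + 147 @ $3.30 + 77 @ $2.25 = $3,093.15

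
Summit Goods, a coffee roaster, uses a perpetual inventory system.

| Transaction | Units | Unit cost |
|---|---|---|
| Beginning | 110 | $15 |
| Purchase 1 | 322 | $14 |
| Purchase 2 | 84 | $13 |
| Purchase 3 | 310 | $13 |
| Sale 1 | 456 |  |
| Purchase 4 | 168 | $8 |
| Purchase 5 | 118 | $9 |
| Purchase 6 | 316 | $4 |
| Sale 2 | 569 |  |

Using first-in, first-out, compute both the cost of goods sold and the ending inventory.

Sale 1 (456) [FIFO — oldest first]: 110 @ $15 + 322 @ $14 + 24 @ $13 = $6,470
Sale 2 (569) [FIFO — oldest first]: 60 @ $13 + 310 @ $13 + 168 @ $8 + 31 @ $9 = $6,433
Total COGS = $6,470 + $6,433 = $12,903
Ending inventory: 87 @ $9 + 316 @ $4 = $2,047

COGS = $12,903; ending inventory = $2,047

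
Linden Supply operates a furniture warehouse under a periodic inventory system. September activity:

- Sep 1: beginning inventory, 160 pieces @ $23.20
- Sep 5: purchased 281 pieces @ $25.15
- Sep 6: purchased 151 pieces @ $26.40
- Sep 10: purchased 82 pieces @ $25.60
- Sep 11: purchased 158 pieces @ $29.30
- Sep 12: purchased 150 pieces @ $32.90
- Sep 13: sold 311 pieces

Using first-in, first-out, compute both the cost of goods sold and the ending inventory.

Sep 13, 311 sold [FIFO — oldest first]: 160 @ $23.20 + 151 @ $25.15 = $7,509.65
Ending inventory: 130 @ $25.15 + 151 @ $26.40 + 82 @ $25.60 + 158 @ $29.30 + 150 @ $32.90 = $18,919.50

COGS = $7,509.65; ending inventory = $18,919.50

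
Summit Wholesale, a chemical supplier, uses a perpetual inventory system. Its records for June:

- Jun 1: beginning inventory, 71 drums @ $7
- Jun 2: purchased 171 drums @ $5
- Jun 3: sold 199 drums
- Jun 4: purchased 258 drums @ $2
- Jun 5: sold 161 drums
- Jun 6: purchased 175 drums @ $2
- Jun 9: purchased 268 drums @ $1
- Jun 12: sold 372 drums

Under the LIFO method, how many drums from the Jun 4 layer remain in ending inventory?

97

Jun 3, 199 sold [LIFO — newest first]: 171 @ $5 + 28 @ $7 = $1,051
Jun 5, 161 sold [LIFO — newest first]: 161 @ $2 = $322
Jun 12, 372 sold [LIFO — newest first]: 268 @ $1 + 104 @ $2 = $476
Total COGS = $1,051 + $322 + $476 = $1,849
Ending inventory: 43 @ $7 + 97 @ $2 + 71 @ $2 = $637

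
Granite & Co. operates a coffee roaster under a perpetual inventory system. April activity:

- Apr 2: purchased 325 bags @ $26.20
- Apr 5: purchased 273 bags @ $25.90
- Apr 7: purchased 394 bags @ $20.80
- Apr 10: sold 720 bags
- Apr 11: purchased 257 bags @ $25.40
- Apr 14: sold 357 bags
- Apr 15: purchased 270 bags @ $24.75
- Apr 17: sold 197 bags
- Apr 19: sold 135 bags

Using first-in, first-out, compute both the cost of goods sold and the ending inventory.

COGS = $34,268.70; ending inventory = $2,722.50

Apr 10, 720 sold [FIFO — oldest first]: 325 @ $26.20 + 273 @ $25.90 + 122 @ $20.80 = $18,123.30
Apr 14, 357 sold [FIFO — oldest first]: 272 @ $20.80 + 85 @ $25.40 = $7,816.60
Apr 17, 197 sold [FIFO — oldest first]: 172 @ $25.40 + 25 @ $24.75 = $4,987.55
Apr 19, 135 sold [FIFO — oldest first]: 135 @ $24.75 = $3,341.25
Total COGS = $18,123.30 + $7,816.60 + $4,987.55 + $3,341.25 = $34,268.70
Ending inventory: 110 @ $24.75 = $2,722.50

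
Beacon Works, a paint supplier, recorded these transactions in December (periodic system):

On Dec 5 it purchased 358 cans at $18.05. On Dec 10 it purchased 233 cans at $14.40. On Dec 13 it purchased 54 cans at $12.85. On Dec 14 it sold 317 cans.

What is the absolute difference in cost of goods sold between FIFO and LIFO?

$1,131.25

FIFO COGS: 317 @ $18.05 = $5,721.85
LIFO COGS: 54 @ $12.85 + 233 @ $14.40 + 30 @ $18.05 = $4,590.60
Difference = |$5,721.85 − $4,590.60| = $1,131.25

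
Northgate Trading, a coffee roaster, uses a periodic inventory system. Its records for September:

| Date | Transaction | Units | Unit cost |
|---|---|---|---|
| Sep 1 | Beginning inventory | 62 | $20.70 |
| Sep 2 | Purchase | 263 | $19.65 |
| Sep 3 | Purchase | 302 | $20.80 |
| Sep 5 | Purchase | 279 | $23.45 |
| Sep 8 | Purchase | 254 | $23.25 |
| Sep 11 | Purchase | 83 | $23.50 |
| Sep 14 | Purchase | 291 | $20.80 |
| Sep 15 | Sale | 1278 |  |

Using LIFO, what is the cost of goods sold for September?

Sep 15, 1278 sold [LIFO — newest first]: 291 @ $20.80 + 83 @ $23.50 + 254 @ $23.25 + 279 @ $23.45 + 302 @ $20.80 + 69 @ $19.65 = $28,088.80
Ending inventory: 62 @ $20.70 + 194 @ $19.65 = $5,095.50
Check: goods available $33,184.30 = COGS $28,088.80 + ending $5,095.50

COGS = $28,088.80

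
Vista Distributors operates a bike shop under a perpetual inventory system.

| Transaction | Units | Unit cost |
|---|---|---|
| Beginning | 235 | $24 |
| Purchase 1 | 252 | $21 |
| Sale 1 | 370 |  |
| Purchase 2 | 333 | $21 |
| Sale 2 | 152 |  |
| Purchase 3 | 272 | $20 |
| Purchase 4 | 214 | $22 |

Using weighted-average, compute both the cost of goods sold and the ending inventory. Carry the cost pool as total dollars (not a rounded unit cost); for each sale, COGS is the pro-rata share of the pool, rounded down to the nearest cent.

COGS = $11,554.83; ending inventory = $16,518.17

After Beginning: 235 on hand, pool $5,640.00 (≈ $24.0000 each)
After Purchase 1: 487 on hand, pool $10,932.00 (≈ $22.4476 each)
Sale 1, sell 370: 370/487 × $10,932.00 → $8,305.62
After Purchase 2: 450 on hand, pool $9,619.38 (≈ $21.3764 each)
Sale 2, sell 152: 152/450 × $9,619.38 → $3,249.21
After Purchase 3: 570 on hand, pool $11,810.17 (≈ $20.7196 each)
After Purchase 4: 784 on hand, pool $16,518.17 (≈ $21.0691 each)
Total COGS = $8,305.62 + $3,249.21 = $11,554.83
Ending inventory (cost pool remaining) = $16,518.17
Check: goods available $28,073.00 = COGS $11,554.83 + ending $16,518.17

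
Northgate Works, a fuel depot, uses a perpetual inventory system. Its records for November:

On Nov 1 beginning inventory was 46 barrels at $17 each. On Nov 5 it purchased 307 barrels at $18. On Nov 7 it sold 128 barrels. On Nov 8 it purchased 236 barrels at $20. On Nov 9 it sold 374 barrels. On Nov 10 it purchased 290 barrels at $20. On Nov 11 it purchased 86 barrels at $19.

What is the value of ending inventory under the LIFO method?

Ending inventory = $8,954

Nov 7, 128 sold [LIFO — newest first]: 128 @ $18 = $2,304
Nov 9, 374 sold [LIFO — newest first]: 236 @ $20 + 138 @ $18 = $7,204
Total COGS = $2,304 + $7,204 = $9,508
Ending inventory: 46 @ $17 + 41 @ $18 + 290 @ $20 + 86 @ $19 = $8,954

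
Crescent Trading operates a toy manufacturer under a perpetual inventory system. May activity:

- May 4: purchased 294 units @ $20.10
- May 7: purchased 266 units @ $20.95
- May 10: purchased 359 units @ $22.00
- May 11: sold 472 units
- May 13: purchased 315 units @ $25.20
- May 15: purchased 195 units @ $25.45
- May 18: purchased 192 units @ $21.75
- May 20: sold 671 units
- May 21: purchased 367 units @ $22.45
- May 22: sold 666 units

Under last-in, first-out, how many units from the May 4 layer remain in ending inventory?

May 11, 472 sold [LIFO — newest first]: 359 @ $22.00 + 113 @ $20.95 = $10,265.35
May 20, 671 sold [LIFO — newest first]: 192 @ $21.75 + 195 @ $25.45 + 284 @ $25.20 = $16,295.55
May 22, 666 sold [LIFO — newest first]: 367 @ $22.45 + 31 @ $25.20 + 153 @ $20.95 + 115 @ $20.10 = $14,537.20
Total COGS = $10,265.35 + $16,295.55 + $14,537.20 = $41,098.10
Ending inventory: 179 @ $20.10 = $3,597.90

179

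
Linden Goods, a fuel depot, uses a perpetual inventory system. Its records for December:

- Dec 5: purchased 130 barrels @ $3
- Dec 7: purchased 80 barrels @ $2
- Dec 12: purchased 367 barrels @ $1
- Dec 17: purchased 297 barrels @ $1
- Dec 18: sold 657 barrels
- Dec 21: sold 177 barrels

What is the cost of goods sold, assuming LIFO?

Dec 18, 657 sold [LIFO — newest first]: 297 @ $1 + 360 @ $1 = $657
Dec 21, 177 sold [LIFO — newest first]: 7 @ $1 + 80 @ $2 + 90 @ $3 = $437
Total COGS = $657 + $437 = $1,094
Ending inventory: 40 @ $3 = $120

COGS = $1,094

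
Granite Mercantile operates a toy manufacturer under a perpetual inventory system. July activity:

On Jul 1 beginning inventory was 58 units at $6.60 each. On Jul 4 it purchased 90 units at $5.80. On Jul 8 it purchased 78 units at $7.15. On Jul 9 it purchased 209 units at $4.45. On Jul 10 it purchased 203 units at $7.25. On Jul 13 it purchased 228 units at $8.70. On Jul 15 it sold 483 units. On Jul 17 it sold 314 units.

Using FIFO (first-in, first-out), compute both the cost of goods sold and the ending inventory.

COGS = $5,247.60; ending inventory = $600.30

Jul 15, 483 sold [FIFO — oldest first]: 58 @ $6.60 + 90 @ $5.80 + 78 @ $7.15 + 209 @ $4.45 + 48 @ $7.25 = $2,740.55
Jul 17, 314 sold [FIFO — oldest first]: 155 @ $7.25 + 159 @ $8.70 = $2,507.05
Total COGS = $2,740.55 + $2,507.05 = $5,247.60
Ending inventory: 69 @ $8.70 = $600.30
Check: goods available $5,847.90 = COGS $5,247.60 + ending $600.30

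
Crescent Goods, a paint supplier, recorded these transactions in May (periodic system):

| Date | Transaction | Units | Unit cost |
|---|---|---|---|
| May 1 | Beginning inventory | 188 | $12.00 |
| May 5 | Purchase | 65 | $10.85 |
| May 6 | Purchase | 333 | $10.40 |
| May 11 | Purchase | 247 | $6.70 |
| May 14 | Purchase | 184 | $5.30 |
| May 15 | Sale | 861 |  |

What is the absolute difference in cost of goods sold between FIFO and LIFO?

FIFO COGS: 188 @ $12.00 + 65 @ $10.85 + 333 @ $10.40 + 247 @ $6.70 + 28 @ $5.30 = $8,227.75
LIFO COGS: 184 @ $5.30 + 247 @ $6.70 + 333 @ $10.40 + 65 @ $10.85 + 32 @ $12.00 = $7,182.55
Difference = |$8,227.75 − $7,182.55| = $1,045.20

$1,045.20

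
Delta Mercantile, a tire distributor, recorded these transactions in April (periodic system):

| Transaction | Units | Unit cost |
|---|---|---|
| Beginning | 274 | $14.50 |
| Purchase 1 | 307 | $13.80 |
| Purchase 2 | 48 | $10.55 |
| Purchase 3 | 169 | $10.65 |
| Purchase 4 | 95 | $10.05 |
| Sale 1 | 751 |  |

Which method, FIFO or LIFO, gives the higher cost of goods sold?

FIFO COGS: 274 @ $14.50 + 307 @ $13.80 + 48 @ $10.55 + 122 @ $10.65 = $10,015.30
LIFO COGS: 95 @ $10.05 + 169 @ $10.65 + 48 @ $10.55 + 307 @ $13.80 + 132 @ $14.50 = $9,411.60

FIFO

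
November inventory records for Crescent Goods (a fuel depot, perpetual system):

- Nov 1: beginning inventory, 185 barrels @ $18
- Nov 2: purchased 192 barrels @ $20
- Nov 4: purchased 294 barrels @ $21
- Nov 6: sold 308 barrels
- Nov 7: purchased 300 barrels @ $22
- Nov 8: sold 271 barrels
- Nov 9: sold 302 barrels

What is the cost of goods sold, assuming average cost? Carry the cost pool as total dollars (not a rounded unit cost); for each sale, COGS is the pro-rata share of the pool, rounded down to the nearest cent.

After Nov 1: 185 on hand, pool $3,330.00 (≈ $18.0000 each)
After Nov 2: 377 on hand, pool $7,170.00 (≈ $19.0186 each)
After Nov 4: 671 on hand, pool $13,344.00 (≈ $19.8867 each)
Nov 6, sell 308: 308/671 × $13,344.00 → $6,125.11
After Nov 7: 663 on hand, pool $13,818.89 (≈ $20.8430 each)
Nov 8, sell 271: 271/663 × $13,818.89 → $5,648.44
Nov 9, sell 302: 302/392 × $8,170.45 → $6,294.58
Total COGS = $6,125.11 + $5,648.44 + $6,294.58 = $18,068.13
Ending inventory (cost pool remaining) = $1,875.87

COGS = $18,068.13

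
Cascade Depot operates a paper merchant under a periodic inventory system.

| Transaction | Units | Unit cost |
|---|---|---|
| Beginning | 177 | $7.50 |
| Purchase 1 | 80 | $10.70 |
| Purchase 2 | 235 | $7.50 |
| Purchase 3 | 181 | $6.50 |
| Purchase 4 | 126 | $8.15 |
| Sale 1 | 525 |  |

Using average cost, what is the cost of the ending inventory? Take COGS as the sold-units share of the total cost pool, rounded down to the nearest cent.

Ending inventory = $2,108.81

Sale 1, sell 525: 525/799 × $6,149.40 → $4,040.59
Ending inventory (cost pool remaining) = $2,108.81
Check: goods available $6,149.40 = COGS $4,040.59 + ending $2,108.81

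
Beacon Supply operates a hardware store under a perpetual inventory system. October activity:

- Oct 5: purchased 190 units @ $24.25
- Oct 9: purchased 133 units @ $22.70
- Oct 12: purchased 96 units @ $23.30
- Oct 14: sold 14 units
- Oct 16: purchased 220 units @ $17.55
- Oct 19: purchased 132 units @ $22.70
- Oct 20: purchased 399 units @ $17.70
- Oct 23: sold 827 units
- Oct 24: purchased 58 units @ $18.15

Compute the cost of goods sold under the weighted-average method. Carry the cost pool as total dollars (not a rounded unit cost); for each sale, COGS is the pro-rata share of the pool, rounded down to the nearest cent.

After Oct 5: 190 on hand, pool $4,607.50 (≈ $24.2500 each)
After Oct 9: 323 on hand, pool $7,626.60 (≈ $23.6118 each)
After Oct 12: 419 on hand, pool $9,863.40 (≈ $23.5403 each)
Oct 14, sell 14: 14/419 × $9,863.40 → $329.56
After Oct 16: 625 on hand, pool $13,394.84 (≈ $21.4317 each)
After Oct 19: 757 on hand, pool $16,391.24 (≈ $21.6529 each)
After Oct 20: 1156 on hand, pool $23,453.54 (≈ $20.2885 each)
Oct 23, sell 827: 827/1156 × $23,453.54 → $16,778.61
After Oct 24: 387 on hand, pool $7,727.63 (≈ $19.9680 each)
Total COGS = $329.56 + $16,778.61 = $17,108.17
Ending inventory (cost pool remaining) = $7,727.63

COGS = $17,108.17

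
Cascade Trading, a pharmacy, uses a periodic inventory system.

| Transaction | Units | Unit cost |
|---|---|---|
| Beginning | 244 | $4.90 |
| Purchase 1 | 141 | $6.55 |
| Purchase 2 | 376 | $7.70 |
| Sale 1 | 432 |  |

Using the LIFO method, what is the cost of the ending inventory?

Ending inventory = $1,752.35

Sale 1 (432) [LIFO — newest first]: 376 @ $7.70 + 56 @ $6.55 = $3,262.00
Ending inventory: 244 @ $4.90 + 85 @ $6.55 = $1,752.35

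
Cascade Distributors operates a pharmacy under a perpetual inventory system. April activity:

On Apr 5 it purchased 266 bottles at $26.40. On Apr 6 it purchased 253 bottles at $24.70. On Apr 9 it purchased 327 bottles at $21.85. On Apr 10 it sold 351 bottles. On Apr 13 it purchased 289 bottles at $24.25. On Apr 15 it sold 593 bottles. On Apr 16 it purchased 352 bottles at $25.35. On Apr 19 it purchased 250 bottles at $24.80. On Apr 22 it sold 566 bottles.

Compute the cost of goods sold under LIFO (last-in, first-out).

Apr 10, 351 sold [LIFO — newest first]: 327 @ $21.85 + 24 @ $24.70 = $7,737.75
Apr 15, 593 sold [LIFO — newest first]: 289 @ $24.25 + 229 @ $24.70 + 75 @ $26.40 = $14,644.55
Apr 22, 566 sold [LIFO — newest first]: 250 @ $24.80 + 316 @ $25.35 = $14,210.60
Total COGS = $7,737.75 + $14,644.55 + $14,210.60 = $36,592.90
Ending inventory: 191 @ $26.40 + 36 @ $25.35 = $5,955.00

COGS = $36,592.90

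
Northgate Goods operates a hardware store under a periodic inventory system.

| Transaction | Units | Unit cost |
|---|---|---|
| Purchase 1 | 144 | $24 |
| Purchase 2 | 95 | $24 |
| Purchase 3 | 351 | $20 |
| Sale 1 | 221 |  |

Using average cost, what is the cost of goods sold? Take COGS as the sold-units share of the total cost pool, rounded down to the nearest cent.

COGS = $4,778.09

Sale 1, sell 221: 221/590 × $12,756.00 → $4,778.09
Ending inventory (cost pool remaining) = $7,977.91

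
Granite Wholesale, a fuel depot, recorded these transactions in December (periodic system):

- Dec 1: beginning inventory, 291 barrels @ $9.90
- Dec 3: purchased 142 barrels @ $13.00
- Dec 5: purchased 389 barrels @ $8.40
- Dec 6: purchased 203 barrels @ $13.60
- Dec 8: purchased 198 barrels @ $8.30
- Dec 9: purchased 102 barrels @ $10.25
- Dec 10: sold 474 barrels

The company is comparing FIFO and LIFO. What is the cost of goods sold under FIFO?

COGS = $5,071.30

FIFO COGS: 291 @ $9.90 + 142 @ $13.00 + 41 @ $8.40 = $5,071.30
LIFO COGS: 102 @ $10.25 + 198 @ $8.30 + 174 @ $13.60 = $5,055.30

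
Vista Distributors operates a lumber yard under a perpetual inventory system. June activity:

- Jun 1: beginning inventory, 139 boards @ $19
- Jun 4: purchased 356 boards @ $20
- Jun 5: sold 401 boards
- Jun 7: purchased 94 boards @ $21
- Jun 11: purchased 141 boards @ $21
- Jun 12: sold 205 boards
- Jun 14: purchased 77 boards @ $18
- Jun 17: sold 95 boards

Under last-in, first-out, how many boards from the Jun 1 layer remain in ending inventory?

Jun 5, 401 sold [LIFO — newest first]: 356 @ $20 + 45 @ $19 = $7,975
Jun 12, 205 sold [LIFO — newest first]: 141 @ $21 + 64 @ $21 = $4,305
Jun 17, 95 sold [LIFO — newest first]: 77 @ $18 + 18 @ $21 = $1,764
Total COGS = $7,975 + $4,305 + $1,764 = $14,044
Ending inventory: 94 @ $19 + 12 @ $21 = $2,038
Check: goods available $16,082 = COGS $14,044 + ending $2,038

94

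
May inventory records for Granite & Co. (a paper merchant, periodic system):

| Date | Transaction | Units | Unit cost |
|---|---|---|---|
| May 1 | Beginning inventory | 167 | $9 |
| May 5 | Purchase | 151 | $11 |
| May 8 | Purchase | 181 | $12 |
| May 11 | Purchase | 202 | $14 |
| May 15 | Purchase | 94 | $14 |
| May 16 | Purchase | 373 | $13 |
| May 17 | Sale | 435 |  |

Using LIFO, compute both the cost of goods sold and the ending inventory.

May 17, 435 sold [LIFO — newest first]: 373 @ $13 + 62 @ $14 = $5,717
Ending inventory: 167 @ $9 + 151 @ $11 + 181 @ $12 + 202 @ $14 + 32 @ $14 = $8,612

COGS = $5,717; ending inventory = $8,612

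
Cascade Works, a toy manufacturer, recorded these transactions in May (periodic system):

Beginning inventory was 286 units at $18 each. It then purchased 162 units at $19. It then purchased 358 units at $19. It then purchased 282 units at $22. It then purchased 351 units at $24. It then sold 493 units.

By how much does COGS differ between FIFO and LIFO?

$2,467

FIFO COGS: 286 @ $18 + 162 @ $19 + 45 @ $19 = $9,081
LIFO COGS: 351 @ $24 + 142 @ $22 = $11,548
Difference = |$9,081 − $11,548| = $2,467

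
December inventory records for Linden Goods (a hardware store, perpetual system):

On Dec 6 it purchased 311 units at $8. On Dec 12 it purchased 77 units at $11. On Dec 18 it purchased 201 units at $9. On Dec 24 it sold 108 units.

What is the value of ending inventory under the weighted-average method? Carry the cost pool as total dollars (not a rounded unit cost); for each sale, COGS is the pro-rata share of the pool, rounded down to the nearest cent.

After Dec 6: 311 on hand, pool $2,488.00 (≈ $8.0000 each)
After Dec 12: 388 on hand, pool $3,335.00 (≈ $8.5954 each)
After Dec 18: 589 on hand, pool $5,144.00 (≈ $8.7334 each)
Dec 24, sell 108: 108/589 × $5,144.00 → $943.21
Ending inventory (cost pool remaining) = $4,200.79

Ending inventory = $4,200.79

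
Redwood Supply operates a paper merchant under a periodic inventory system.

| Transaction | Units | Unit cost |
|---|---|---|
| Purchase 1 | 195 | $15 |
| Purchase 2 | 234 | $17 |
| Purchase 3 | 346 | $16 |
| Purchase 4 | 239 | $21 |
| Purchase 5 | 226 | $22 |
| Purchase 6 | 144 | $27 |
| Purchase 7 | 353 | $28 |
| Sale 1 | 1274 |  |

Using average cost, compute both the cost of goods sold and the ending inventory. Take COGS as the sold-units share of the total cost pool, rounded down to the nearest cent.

COGS = $26,552.30; ending inventory = $9,649.70

Sale 1, sell 1274: 1274/1737 × $36,202.00 → $26,552.30
Ending inventory (cost pool remaining) = $9,649.70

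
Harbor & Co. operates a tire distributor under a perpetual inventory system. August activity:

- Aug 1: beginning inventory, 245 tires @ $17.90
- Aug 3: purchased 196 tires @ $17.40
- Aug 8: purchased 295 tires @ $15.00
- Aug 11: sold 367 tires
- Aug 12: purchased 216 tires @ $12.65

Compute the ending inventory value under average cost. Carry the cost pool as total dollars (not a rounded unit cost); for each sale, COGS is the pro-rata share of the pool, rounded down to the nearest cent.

Ending inventory = $8,859.46

After Aug 1: 245 on hand, pool $4,385.50 (≈ $17.9000 each)
After Aug 3: 441 on hand, pool $7,795.90 (≈ $17.6778 each)
After Aug 8: 736 on hand, pool $12,220.90 (≈ $16.6045 each)
Aug 11, sell 367: 367/736 × $12,220.90 → $6,093.84
After Aug 12: 585 on hand, pool $8,859.46 (≈ $15.1444 each)
Ending inventory (cost pool remaining) = $8,859.46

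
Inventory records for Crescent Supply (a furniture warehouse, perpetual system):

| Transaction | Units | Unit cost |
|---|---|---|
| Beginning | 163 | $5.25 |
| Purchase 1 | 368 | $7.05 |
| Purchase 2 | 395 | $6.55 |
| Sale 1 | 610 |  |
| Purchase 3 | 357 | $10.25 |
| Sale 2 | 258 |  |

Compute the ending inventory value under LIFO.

Sale 1 (610) [LIFO — newest first]: 395 @ $6.55 + 215 @ $7.05 = $4,103.00
Sale 2 (258) [LIFO — newest first]: 258 @ $10.25 = $2,644.50
Total COGS = $4,103.00 + $2,644.50 = $6,747.50
Ending inventory: 163 @ $5.25 + 153 @ $7.05 + 99 @ $10.25 = $2,949.15
Check: goods available $9,696.65 = COGS $6,747.50 + ending $2,949.15

Ending inventory = $2,949.15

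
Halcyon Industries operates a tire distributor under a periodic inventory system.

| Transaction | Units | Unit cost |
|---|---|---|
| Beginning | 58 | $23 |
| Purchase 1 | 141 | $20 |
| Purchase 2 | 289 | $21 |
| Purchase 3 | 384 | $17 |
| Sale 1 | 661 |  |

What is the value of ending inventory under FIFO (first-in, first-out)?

Sale 1 (661) [FIFO — oldest first]: 58 @ $23 + 141 @ $20 + 289 @ $21 + 173 @ $17 = $13,164
Ending inventory: 211 @ $17 = $3,587

Ending inventory = $3,587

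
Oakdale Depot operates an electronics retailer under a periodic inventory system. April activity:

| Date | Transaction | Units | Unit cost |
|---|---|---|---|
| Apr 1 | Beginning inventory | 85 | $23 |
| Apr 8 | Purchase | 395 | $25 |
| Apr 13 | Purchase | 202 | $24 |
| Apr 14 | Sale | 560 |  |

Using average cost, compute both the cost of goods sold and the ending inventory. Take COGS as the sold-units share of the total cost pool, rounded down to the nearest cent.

COGS = $13,694.54; ending inventory = $2,983.46

Apr 14, sell 560: 560/682 × $16,678.00 → $13,694.54
Ending inventory (cost pool remaining) = $2,983.46
Check: goods available $16,678.00 = COGS $13,694.54 + ending $2,983.46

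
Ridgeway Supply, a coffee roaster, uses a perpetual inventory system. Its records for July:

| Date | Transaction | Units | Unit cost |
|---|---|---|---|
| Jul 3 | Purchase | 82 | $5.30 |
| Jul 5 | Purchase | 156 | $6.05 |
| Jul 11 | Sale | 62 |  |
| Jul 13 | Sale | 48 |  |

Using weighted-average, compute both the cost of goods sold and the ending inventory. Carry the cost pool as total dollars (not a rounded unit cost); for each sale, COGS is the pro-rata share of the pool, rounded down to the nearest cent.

COGS = $637.06; ending inventory = $741.34

After Jul 3: 82 on hand, pool $434.60 (≈ $5.3000 each)
After Jul 5: 238 on hand, pool $1,378.40 (≈ $5.7916 each)
Jul 11, sell 62: 62/238 × $1,378.40 → $359.07
Jul 13, sell 48: 48/176 × $1,019.33 → $277.99
Total COGS = $359.07 + $277.99 = $637.06
Ending inventory (cost pool remaining) = $741.34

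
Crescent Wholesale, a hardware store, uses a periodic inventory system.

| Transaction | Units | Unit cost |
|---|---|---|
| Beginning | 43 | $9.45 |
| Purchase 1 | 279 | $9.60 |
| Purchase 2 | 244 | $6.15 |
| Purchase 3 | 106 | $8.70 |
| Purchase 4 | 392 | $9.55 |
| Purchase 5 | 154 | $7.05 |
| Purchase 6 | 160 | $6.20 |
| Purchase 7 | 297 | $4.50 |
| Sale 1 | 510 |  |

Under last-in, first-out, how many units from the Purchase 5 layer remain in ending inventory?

Sale 1 (510) [LIFO — newest first]: 297 @ $4.50 + 160 @ $6.20 + 53 @ $7.05 = $2,702.15
Ending inventory: 43 @ $9.45 + 279 @ $9.60 + 244 @ $6.15 + 106 @ $8.70 + 392 @ $9.55 + 101 @ $7.05 = $9,963.20

101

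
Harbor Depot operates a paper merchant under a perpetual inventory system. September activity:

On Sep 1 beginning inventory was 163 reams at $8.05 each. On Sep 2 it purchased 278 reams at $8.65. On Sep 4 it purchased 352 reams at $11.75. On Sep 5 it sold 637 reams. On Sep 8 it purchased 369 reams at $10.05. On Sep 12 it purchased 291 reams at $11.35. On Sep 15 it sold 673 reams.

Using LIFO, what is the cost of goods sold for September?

COGS = $13,713.00

Sep 5, 637 sold [LIFO — newest first]: 352 @ $11.75 + 278 @ $8.65 + 7 @ $8.05 = $6,597.05
Sep 15, 673 sold [LIFO — newest first]: 291 @ $11.35 + 369 @ $10.05 + 13 @ $8.05 = $7,115.95
Total COGS = $6,597.05 + $7,115.95 = $13,713.00
Ending inventory: 143 @ $8.05 = $1,151.15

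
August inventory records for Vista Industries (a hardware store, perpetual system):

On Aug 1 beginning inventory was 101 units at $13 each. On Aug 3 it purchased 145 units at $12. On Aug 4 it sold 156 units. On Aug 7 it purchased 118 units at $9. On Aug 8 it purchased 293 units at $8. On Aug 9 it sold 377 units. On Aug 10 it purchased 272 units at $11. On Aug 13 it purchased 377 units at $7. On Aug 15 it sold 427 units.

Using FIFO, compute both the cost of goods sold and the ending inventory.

COGS = $9,668; ending inventory = $2,422

Aug 4, 156 sold [FIFO — oldest first]: 101 @ $13 + 55 @ $12 = $1,973
Aug 9, 377 sold [FIFO — oldest first]: 90 @ $12 + 118 @ $9 + 169 @ $8 = $3,494
Aug 15, 427 sold [FIFO — oldest first]: 124 @ $8 + 272 @ $11 + 31 @ $7 = $4,201
Total COGS = $1,973 + $3,494 + $4,201 = $9,668
Ending inventory: 346 @ $7 = $2,422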